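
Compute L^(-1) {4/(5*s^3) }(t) 2*t^2/5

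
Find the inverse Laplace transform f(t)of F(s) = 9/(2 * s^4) 3 * t^3/4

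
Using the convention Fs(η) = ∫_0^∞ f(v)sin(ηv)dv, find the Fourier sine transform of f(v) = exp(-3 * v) η/(η^2 + 9)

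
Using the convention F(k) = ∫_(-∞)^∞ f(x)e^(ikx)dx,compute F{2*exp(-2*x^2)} sqrt(2)*sqrt(pi)*exp(-k^2/8)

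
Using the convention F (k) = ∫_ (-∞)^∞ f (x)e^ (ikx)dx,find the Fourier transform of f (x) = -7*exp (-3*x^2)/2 -7*sqrt (3)*sqrt (pi)*exp (-k^2/12)/6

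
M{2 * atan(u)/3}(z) -pi * sec(pi * z/2)/(3 * z)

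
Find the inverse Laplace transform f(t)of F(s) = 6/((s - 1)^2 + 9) 2*exp(t)*sin(3*t)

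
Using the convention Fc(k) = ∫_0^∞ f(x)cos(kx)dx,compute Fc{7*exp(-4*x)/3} 28/(3*(k^2 + 16))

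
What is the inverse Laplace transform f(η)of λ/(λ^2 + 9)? cos(3*η)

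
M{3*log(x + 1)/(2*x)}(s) -3*pi*csc(pi*s)/(2*s - 2)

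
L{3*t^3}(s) 18/s^4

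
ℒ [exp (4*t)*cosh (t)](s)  (s - 4)/ ( (s - 4)^2-1)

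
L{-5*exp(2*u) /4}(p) -5/(4*p - 8) 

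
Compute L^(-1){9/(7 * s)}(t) 9/7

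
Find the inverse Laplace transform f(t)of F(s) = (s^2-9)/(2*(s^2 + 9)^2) t*cos(3*t)/2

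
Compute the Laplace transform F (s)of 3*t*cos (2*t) 3*(s^2 - 4)/ (s^2+4)^2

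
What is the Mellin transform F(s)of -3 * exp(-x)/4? -3 * gamma(s)/4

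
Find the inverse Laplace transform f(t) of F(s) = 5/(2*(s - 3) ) 5*exp(3*t) /2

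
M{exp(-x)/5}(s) gamma(s)/5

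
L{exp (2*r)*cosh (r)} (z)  (z - 2)/ ( (z - 2)^2 - 1)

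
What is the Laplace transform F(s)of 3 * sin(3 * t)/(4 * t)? 3 * atan(3/s)/4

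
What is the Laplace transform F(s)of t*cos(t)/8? (s^2-1)/(8*(s^2 + 1)^2)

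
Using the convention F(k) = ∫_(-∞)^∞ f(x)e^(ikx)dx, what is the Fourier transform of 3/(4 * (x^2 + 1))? 3 * pi * exp(-Abs(k))/4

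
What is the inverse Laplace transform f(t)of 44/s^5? 11*t^4/6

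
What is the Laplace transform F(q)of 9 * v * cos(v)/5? 9 * (q^2-1)/(5 * (q^2 + 1)^2)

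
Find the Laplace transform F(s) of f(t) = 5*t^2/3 10/(3*s^3) 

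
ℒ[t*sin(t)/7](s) 2*s/(7*(s^2 + 1)^2)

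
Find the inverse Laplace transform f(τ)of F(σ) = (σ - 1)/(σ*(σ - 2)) exp(τ)*cosh(τ)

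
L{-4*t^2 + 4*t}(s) 4/s^2 - 8/s^3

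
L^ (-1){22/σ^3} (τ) 11 * τ^2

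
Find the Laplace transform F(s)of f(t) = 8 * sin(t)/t 8 * atan(1/s)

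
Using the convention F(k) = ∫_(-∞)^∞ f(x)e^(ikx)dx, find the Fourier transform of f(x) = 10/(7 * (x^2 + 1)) 10 * pi * exp(-Abs(k))/7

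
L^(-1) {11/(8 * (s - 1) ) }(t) 11 * exp(t) /8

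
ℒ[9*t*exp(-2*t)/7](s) 9/(7*(s+2)^2)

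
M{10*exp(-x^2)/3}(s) 5*gamma(s/2)/3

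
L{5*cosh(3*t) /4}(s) 5*s/(4*(s^2 - 9) ) 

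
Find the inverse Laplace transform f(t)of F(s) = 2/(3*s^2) 2*t/3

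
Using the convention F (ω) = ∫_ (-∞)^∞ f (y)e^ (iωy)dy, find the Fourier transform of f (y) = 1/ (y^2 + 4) pi * exp (-2 * Abs (ω))/2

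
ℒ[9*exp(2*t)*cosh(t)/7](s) 9*(s - 2)/(7*((s - 2)^2 - 1))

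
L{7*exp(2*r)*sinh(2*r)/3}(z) 14/(3*z*(z - 4))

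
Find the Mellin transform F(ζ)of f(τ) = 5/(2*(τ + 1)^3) 5*pi*(ζ - 2)*(ζ - 1)/(4*sin(pi*ζ))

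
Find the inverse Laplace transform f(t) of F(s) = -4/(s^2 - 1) -4*sinh(t) 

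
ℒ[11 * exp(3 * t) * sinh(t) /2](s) 11/(2 * ((s - 3) ^2 - 1) ) 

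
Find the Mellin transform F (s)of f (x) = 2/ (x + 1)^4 gamma (s)*gamma (4 - s)/3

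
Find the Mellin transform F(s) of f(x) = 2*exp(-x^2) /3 gamma(s/2) /3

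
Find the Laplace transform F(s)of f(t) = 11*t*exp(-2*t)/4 11/(4*(s+2)^2)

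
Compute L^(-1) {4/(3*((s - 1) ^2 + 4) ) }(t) 2*exp(t)*sin(2*t) /3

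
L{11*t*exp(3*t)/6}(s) 11/(6*(s - 3)^2)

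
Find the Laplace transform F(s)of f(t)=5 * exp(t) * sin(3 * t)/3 5/((s - 1)^2 + 9)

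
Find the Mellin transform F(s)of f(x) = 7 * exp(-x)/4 7 * gamma(s)/4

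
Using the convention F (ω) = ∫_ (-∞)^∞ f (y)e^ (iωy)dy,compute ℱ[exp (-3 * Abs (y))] 6/ (ω^2 + 9)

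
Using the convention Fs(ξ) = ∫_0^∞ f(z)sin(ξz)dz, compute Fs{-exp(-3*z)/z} -atan(ξ/3)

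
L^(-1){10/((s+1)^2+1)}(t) 10*exp(-t)*sin(t)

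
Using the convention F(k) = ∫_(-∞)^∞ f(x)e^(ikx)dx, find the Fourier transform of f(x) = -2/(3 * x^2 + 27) -2 * pi * exp(-3 * Abs(k))/9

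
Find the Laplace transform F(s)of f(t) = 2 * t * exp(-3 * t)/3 2/(3 * (s + 3)^2)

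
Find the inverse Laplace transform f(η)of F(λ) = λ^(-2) η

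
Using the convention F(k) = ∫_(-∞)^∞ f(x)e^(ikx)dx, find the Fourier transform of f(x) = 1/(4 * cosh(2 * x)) pi/(8 * cosh(pi * k/4))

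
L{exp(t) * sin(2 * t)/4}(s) 1/(2 * ((s - 1)^2+4))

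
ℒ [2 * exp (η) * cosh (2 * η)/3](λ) 2 * (λ - 1)/ (3 * ( (λ - 1)^2-4))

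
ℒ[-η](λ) -1/λ^2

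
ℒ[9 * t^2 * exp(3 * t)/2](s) 9/(s - 3)^3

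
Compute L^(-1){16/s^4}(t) 8*t^3/3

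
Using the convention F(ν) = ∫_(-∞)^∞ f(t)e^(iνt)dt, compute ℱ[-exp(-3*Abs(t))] -6/(ν^2 + 9)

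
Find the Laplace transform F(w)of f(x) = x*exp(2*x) (w - 2)^(-2)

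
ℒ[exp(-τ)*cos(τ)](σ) (σ + 1)/((σ + 1)^2 + 1)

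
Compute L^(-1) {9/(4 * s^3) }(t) 9 * t^2/8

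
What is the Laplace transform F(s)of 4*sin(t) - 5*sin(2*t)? 4/(s^2 + 1) - 10/(s^2 + 4)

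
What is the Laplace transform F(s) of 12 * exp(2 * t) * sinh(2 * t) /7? 24/(7 * s * (s - 4) ) 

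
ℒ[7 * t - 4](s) 7/s^2 - 4/s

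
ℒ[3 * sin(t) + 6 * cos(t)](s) 6 * s/(s^2 + 1) + 3/(s^2 + 1)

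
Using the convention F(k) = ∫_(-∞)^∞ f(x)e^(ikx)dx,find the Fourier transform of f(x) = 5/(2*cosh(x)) 5*pi/(2*cosh(pi*k/2))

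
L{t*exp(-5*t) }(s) (s + 5) ^(-2) 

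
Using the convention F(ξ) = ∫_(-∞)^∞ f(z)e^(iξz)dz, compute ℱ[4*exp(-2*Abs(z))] 16/(ξ^2 + 4)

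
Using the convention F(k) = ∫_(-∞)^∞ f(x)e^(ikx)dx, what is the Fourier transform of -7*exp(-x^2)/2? -7*sqrt(pi)*exp(-k^2/4)/2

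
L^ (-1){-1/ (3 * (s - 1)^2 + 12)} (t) -exp (t) * sin (2 * t)/6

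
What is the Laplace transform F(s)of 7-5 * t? 7/s - 5/s^2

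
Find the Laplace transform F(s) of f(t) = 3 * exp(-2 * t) 3/(s + 2) 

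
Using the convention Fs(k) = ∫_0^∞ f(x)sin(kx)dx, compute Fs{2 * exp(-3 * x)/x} 2 * atan(k/3)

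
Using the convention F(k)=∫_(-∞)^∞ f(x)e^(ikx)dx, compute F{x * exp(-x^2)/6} I * sqrt(pi) * k * exp(-k^2/4)/12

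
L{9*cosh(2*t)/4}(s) 9*s/(4*(s^2 - 4))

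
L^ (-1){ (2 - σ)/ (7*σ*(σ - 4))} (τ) -exp (2*τ)*cosh (2*τ)/7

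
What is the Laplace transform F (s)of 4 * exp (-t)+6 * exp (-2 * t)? 6/ (s+2)+4/ (s+1)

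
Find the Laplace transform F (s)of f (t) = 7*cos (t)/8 7*s/ (8*(s^2+1))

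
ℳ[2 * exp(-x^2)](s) gamma(s/2)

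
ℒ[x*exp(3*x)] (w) (w - 3) ^(-2) 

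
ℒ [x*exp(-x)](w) (w+1)^(-2)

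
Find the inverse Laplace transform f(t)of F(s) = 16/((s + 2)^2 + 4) 8*exp(-2*t)*sin(2*t)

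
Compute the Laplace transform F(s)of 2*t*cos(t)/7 2*(s^2 - 1)/(7*(s^2 + 1)^2)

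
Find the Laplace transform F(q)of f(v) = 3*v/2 3/(2*q^2)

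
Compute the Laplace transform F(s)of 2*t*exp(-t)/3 2/(3*(s + 1)^2)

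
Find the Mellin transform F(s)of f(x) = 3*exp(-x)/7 3*gamma(s)/7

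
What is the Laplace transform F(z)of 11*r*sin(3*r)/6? 11*z/(z^2+9)^2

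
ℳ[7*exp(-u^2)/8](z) 7*gamma(z/2)/16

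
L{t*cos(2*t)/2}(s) (s^2 - 4)/(2*(s^2 + 4)^2)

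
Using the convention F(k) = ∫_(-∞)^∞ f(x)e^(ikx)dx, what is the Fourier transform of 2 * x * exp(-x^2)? I * sqrt(pi) * k * exp(-k^2/4)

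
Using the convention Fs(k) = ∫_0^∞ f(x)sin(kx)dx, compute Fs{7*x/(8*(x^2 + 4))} 7*pi*exp(-2*k)/16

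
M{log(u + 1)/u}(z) -pi*csc(pi*z)/(z - 1)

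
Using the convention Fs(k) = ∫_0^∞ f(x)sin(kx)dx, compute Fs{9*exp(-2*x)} 9*k/(k^2+4)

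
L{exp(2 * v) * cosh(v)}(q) (q - 2)/((q - 2)^2 - 1)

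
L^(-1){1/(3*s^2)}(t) t/3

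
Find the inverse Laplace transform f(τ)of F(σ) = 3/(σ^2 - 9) sinh(3*τ)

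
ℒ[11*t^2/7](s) 22/(7*s^3)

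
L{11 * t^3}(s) 66/s^4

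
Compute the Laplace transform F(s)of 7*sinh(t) 7/(s^2 - 1)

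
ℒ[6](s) 6/s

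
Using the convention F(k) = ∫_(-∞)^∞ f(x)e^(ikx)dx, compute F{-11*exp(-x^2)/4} -11*sqrt(pi)*exp(-k^2/4)/4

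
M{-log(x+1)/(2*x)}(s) pi*csc(pi*s)/(2*(s - 1))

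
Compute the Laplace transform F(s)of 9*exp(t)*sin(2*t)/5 18/(5*((s - 1)^2 + 4))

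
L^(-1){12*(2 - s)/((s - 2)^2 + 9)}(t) -12*exp(2*t)*cos(3*t)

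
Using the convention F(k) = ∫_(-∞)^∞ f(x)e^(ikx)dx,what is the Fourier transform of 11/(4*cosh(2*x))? 11*pi/(8*cosh(pi*k/4))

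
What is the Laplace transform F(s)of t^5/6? 20/s^6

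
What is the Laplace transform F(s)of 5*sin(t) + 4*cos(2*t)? 4*s/(s^2 + 4) + 5/(s^2 + 1)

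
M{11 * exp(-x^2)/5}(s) 11 * gamma(s/2)/10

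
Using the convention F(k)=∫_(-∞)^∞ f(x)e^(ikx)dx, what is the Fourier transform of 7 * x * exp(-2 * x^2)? 7 * sqrt(2) * I * sqrt(pi) * k * exp(-k^2/8)/8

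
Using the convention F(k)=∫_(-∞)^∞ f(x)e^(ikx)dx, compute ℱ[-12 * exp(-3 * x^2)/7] -4 * sqrt(3) * sqrt(pi) * exp(-k^2/12)/7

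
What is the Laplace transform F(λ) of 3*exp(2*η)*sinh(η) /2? 3/(2*((λ - 2) ^2-1) ) 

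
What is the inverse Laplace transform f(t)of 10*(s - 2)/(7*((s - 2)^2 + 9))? 10*exp(2*t)*cos(3*t)/7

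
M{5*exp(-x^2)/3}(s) 5*gamma(s/2)/6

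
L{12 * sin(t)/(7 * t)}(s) 12 * atan(1/s)/7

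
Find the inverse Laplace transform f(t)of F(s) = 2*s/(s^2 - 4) 2*cosh(2*t)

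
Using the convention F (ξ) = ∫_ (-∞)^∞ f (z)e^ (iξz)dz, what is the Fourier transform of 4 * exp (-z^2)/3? 4 * sqrt (pi) * exp (-ξ^2/4)/3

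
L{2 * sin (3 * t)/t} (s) 2 * atan (3/s)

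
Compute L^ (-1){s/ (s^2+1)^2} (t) t * sin (t)/2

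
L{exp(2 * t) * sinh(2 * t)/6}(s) 1/(3 * s * (s - 4))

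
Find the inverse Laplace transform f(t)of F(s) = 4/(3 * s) 4/3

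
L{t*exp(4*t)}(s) (s - 4)^(-2)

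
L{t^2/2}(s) s^(-3)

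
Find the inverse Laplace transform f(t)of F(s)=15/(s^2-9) 5 * sinh(3 * t)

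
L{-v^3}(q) -6/q^4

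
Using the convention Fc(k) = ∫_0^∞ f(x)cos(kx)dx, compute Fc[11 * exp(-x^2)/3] 11 * sqrt(pi) * exp(-k^2/4)/6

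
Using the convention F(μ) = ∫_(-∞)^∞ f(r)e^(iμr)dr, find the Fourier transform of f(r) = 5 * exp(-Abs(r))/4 5/(2 * (μ^2 + 1))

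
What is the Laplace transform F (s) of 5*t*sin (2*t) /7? 20*s/ (7*(s^2 + 4) ^2) 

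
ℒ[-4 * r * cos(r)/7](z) 4 * (1 - z^2)/(7 * (z^2 + 1)^2)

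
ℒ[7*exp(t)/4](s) 7/(4*(s - 1))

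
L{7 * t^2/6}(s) 7/(3 * s^3)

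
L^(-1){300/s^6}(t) 5 * t^5/2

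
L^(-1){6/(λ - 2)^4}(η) η^3*exp(2*η)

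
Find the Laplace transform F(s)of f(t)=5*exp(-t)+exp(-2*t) 1/(s+2)+5/(s+1)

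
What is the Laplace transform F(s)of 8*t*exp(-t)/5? 8/(5*(s + 1)^2)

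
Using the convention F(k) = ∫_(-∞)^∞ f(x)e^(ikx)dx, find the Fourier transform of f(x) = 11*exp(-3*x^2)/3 11*sqrt(3)*sqrt(pi)*exp(-k^2/12)/9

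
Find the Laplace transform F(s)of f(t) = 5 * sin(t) 5/(s^2 + 1)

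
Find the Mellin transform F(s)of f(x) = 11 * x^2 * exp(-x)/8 11 * gamma(s + 2)/8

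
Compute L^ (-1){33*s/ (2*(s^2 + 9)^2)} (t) 11*t*sin (3*t)/4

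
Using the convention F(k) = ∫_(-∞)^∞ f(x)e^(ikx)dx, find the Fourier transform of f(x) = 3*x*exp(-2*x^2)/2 3*sqrt(2)*I*sqrt(pi)*k*exp(-k^2/8)/16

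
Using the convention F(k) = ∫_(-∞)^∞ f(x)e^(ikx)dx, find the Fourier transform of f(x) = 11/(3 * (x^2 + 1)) 11 * pi * exp(-Abs(k))/3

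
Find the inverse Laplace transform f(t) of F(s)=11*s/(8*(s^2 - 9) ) 11*cosh(3*t) /8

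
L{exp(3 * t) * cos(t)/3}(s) (s - 3)/(3 * ((s - 3)^2 + 1))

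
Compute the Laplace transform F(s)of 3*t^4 72/s^5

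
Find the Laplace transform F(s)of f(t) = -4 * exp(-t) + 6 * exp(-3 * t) 6/(s + 3)-4/(s + 1)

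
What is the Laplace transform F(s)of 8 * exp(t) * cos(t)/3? 8 * (s - 1)/(3 * ((s - 1)^2 + 1))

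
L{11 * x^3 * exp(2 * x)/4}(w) 33/(2 * (w - 2)^4)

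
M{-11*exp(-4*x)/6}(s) -11*gamma(s)/(6*2^(2*s))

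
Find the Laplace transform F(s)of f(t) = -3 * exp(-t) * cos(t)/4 3 * (-s - 1)/(4 * ((s + 1)^2 + 1))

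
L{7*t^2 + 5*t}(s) 14/s^3 + 5/s^2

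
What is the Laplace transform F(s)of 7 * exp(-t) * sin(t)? 7/((s + 1)^2 + 1)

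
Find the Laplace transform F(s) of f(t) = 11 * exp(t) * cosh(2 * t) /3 11 * (s - 1) /(3 * ((s - 1) ^2 - 4) ) 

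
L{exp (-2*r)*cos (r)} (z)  (z + 2)/ ( (z + 2)^2 + 1)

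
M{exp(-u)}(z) gamma(z)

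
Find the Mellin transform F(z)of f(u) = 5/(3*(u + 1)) 5*pi*csc(pi*z)/3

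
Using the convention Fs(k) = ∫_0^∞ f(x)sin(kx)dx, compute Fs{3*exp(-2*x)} 3*k/(k^2 + 4)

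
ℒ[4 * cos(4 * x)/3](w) 4 * w/(3 * (w^2 + 16))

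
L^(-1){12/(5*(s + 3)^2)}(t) 12*t*exp(-3*t)/5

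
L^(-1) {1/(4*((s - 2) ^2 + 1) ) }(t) exp(2*t)*sin(t) /4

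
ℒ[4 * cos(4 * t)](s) 4 * s/(s^2 + 16)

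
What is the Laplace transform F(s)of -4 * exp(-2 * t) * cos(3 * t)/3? 4 * (-s - 2)/(3 * ((s + 2)^2 + 9))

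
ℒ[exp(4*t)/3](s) 1/(3*(s - 4))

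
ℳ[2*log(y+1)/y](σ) -2*pi*csc(pi*σ)/(σ - 1)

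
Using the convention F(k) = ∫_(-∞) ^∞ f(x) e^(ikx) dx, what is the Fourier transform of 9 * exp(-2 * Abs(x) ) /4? 9/(k^2+4) 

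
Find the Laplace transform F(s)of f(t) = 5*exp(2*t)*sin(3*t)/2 15/(2*((s - 2)^2 + 9))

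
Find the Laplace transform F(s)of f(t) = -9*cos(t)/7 -9*s/(7*s^2 + 7)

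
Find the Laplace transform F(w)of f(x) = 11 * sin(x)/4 11/(4 * (w^2 + 1))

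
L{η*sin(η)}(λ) 2*λ/(λ^2 + 1)^2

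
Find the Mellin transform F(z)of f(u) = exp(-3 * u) gamma(z)/3^z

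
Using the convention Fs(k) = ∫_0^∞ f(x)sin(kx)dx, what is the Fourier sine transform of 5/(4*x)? 5*pi/8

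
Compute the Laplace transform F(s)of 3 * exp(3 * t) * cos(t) 3 * (s - 3)/((s - 3)^2 + 1)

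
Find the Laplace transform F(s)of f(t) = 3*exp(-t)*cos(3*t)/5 3*(s + 1)/(5*((s + 1)^2 + 9))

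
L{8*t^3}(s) 48/s^4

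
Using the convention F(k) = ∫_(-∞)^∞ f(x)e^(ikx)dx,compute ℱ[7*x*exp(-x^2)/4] 7*I*sqrt(pi)*k*exp(-k^2/4)/8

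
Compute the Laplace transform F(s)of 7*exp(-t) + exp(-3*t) 7/(s + 1) + 1/(s + 3)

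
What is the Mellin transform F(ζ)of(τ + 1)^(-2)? (-pi*ζ + pi)/sin(pi*ζ)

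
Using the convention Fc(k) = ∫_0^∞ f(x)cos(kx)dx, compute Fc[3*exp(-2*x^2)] 3*sqrt(2)*sqrt(pi)*exp(-k^2/8)/4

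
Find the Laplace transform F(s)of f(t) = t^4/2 12/s^5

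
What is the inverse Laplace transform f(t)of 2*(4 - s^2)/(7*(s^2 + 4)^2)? -2*t*cos(2*t)/7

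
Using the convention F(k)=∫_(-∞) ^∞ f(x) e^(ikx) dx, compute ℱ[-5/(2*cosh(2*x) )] -5*pi/(4*cosh(pi*k/4) ) 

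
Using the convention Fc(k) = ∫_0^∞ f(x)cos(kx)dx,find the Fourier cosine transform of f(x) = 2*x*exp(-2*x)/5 2*(4 - k^2)/(5*(k^2 + 4)^2)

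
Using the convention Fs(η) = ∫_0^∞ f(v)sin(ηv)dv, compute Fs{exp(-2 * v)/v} atan(η/2)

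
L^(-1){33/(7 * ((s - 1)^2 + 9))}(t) 11 * exp(t) * sin(3 * t)/7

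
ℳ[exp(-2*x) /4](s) gamma(s) /(4*2^s) 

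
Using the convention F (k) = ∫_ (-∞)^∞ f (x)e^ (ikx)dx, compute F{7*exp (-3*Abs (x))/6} 7/ (k^2 + 9)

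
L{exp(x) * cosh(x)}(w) (w - 1)/(w * (w - 2))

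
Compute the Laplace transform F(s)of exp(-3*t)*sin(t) 1/((s + 3)^2 + 1)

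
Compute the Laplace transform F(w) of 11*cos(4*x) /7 11*w/(7*(w^2 + 16) ) 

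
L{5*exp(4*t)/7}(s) 5/(7*(s - 4))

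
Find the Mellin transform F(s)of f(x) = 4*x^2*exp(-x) 4*gamma(s+2)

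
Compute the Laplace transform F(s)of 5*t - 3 5/s^2 - 3/s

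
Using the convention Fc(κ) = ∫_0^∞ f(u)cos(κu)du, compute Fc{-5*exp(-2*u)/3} -10/(3*κ^2 + 12)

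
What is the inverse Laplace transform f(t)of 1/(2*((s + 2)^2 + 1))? exp(-2*t)*sin(t)/2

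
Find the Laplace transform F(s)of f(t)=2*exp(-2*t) 2/(s + 2)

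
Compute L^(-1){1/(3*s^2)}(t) t/3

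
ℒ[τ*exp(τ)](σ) (σ - 1)^(-2)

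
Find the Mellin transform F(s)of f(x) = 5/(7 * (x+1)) 5 * pi * csc(pi * s)/7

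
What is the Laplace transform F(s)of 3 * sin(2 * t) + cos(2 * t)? 6/(s^2 + 4) + s/(s^2 + 4)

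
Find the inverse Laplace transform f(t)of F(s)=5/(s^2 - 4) 5 * sinh(2 * t)/2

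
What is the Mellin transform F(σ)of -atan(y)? pi*sec(pi*σ/2)/(2*σ)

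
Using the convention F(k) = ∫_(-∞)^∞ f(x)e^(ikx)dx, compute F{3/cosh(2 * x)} 3 * pi/(2 * cosh(pi * k/4))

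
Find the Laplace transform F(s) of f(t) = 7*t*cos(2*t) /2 7*(s^2 - 4) /(2*(s^2 + 4) ^2) 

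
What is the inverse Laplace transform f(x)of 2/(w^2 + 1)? 2*sin(x)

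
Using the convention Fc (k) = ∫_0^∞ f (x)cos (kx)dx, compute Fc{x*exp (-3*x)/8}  (9 - k^2)/ (8*(k^2 + 9)^2)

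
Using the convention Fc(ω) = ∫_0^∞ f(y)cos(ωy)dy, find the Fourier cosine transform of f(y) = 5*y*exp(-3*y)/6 5*(9 - ω^2)/(6*(ω^2 + 9)^2)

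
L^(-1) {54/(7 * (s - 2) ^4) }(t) 9 * t^3 * exp(2 * t) /7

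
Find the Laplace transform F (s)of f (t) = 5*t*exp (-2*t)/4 5/ (4*(s + 2)^2)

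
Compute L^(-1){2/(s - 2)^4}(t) t^3 * exp(2 * t)/3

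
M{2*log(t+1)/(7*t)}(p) -2*pi*csc(pi*p)/(7*p - 7)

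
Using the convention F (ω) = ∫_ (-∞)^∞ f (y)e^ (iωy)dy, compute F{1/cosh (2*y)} pi/ (2*cosh (pi*ω/4))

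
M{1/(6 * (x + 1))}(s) pi * csc(pi * s)/6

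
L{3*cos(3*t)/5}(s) 3*s/(5*(s^2+9))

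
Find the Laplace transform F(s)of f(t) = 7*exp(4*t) 7/(s - 4)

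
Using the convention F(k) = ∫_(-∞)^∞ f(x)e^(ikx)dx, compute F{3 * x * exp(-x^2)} 3 * I * sqrt(pi) * k * exp(-k^2/4)/2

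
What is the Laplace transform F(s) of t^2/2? s^(-3) 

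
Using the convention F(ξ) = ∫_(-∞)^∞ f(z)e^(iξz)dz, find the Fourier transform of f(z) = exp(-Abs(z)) 2/(ξ^2 + 1)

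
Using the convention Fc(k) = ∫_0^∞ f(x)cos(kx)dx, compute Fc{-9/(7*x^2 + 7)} -9*pi*exp(-k)/14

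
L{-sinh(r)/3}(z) -1/(3*z^2 - 3)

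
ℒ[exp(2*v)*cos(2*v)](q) (q - 2)/((q - 2)^2 + 4)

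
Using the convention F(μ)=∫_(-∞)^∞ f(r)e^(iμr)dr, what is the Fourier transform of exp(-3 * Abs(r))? 6/(μ^2 + 9)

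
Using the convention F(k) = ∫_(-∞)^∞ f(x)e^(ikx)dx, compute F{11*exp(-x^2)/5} 11*sqrt(pi)*exp(-k^2/4)/5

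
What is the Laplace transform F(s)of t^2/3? 2/(3*s^3)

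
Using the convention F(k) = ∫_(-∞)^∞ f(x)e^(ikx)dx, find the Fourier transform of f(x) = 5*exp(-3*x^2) 5*sqrt(3)*sqrt(pi)*exp(-k^2/12)/3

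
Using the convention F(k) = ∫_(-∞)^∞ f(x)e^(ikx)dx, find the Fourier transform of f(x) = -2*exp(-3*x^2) -2*sqrt(3)*sqrt(pi)*exp(-k^2/12)/3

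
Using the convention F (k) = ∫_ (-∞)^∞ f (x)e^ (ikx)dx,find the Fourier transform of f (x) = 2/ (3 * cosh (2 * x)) pi/ (3 * cosh (pi * k/4))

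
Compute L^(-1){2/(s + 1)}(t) 2*exp(-t)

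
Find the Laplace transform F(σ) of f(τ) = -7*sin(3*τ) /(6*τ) -7*atan(3/σ) /6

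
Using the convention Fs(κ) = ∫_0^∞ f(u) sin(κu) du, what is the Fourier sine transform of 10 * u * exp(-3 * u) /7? 60 * κ/(7 * (κ^2 + 9) ^2) 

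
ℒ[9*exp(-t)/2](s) 9/(2*(s + 1))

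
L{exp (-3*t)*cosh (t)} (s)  (s+3)/ ( (s+3)^2 - 1)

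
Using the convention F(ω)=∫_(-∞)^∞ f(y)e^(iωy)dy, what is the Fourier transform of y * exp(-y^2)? I * sqrt(pi) * ω * exp(-ω^2/4)/2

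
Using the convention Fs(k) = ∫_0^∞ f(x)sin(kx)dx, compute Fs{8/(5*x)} 4*pi/5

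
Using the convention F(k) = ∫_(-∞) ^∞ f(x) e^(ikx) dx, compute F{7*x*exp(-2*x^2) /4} 7*sqrt(2)*I*sqrt(pi)*k*exp(-k^2/8) /32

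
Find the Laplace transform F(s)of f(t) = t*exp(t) (s - 1)^(-2)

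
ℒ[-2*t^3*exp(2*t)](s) -12/(s - 2)^4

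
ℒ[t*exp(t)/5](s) 1/(5*(s - 1)^2)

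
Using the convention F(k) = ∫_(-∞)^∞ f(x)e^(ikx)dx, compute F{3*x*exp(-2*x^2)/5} 3*sqrt(2)*I*sqrt(pi)*k*exp(-k^2/8)/40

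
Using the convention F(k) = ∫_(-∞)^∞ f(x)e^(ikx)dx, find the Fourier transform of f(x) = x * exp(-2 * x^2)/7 sqrt(2) * I * sqrt(pi) * k * exp(-k^2/8)/56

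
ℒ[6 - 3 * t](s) 6/s - 3/s^2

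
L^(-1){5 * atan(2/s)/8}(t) 5 * sin(2 * t)/(8 * t)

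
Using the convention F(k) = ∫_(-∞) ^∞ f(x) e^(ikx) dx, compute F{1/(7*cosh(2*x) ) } pi/(14*cosh(pi*k/4) ) 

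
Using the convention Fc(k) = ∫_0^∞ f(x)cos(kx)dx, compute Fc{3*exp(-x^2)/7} 3*sqrt(pi)*exp(-k^2/4)/14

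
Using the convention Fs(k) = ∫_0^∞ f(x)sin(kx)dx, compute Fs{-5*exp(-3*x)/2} -5*k/(2*k^2+18)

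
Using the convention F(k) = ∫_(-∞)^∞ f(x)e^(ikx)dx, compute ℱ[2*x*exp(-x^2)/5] I*sqrt(pi)*k*exp(-k^2/4)/5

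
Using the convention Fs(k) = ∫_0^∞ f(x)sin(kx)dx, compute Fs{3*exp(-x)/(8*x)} 3*atan(k)/8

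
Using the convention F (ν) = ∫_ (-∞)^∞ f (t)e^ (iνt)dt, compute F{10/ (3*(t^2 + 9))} 10*pi*exp (-3*Abs (ν))/9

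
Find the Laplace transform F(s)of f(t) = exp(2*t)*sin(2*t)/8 1/(4*((s - 2)^2 + 4))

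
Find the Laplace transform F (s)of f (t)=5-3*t 5/s - 3/s^2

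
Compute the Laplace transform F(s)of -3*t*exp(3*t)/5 -3/(5*(s - 3)^2)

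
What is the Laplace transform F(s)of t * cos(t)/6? (s^2-1)/(6 * (s^2 + 1)^2)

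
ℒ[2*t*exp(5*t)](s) 2/(s - 5)^2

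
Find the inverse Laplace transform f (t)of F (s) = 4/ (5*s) 4/5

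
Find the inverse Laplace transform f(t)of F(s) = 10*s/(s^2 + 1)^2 5*t*sin(t)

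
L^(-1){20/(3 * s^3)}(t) 10 * t^2/3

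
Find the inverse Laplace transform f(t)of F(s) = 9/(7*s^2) 9*t/7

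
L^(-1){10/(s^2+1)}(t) 10 * sin(t)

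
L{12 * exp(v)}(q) 12/(q - 1)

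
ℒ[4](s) 4/s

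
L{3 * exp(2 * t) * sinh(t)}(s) 3/((s - 2)^2 - 1)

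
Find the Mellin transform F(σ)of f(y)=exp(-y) gamma(σ)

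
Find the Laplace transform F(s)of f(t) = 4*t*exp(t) 4/(s - 1)^2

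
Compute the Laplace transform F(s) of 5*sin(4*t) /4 5/(s^2 + 16) 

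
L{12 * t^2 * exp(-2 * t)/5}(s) 24/(5 * (s+2)^3)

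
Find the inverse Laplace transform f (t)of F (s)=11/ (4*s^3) 11*t^2/8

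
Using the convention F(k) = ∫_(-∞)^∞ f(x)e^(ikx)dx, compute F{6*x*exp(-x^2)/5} 3*I*sqrt(pi)*k*exp(-k^2/4)/5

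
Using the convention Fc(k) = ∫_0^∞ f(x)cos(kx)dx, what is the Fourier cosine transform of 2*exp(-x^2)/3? sqrt(pi)*exp(-k^2/4)/3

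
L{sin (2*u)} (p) 2/ (p^2 + 4)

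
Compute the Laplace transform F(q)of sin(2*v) 2/(q^2 + 4)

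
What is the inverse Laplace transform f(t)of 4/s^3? 2 * t^2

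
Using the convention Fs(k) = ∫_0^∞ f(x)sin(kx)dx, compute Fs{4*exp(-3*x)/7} 4*k/(7*(k^2+9))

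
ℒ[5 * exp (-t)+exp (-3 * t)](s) 5/ (s+1)+1/ (s+3)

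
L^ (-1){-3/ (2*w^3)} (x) -3*x^2/4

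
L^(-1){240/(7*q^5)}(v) 10*v^4/7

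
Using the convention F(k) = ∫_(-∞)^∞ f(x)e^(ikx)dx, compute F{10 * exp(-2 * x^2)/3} 5 * sqrt(2) * sqrt(pi) * exp(-k^2/8)/3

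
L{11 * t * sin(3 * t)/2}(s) 33 * s/(s^2 + 9)^2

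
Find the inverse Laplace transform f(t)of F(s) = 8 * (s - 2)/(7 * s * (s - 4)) 8 * exp(2 * t) * cosh(2 * t)/7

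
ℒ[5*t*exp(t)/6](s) 5/(6*(s - 1)^2)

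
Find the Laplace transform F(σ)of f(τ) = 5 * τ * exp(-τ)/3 5/(3 * (σ + 1)^2)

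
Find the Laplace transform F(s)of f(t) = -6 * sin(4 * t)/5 -24/(5 * s^2 + 80)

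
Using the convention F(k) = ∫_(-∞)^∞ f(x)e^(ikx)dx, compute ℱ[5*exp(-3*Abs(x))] 30/(k^2 + 9)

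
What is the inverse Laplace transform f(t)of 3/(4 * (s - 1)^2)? 3 * t * exp(t)/4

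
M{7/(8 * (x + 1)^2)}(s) -7 * pi * (s - 1)/(8 * sin(pi * s))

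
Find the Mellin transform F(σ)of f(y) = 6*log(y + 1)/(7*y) -6*pi*csc(pi*σ)/(7*σ - 7)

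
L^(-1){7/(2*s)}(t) 7/2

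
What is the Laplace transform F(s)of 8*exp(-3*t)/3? 8/(3*(s + 3))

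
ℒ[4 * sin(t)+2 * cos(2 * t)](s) 2 * s/(s^2+4)+4/(s^2+1)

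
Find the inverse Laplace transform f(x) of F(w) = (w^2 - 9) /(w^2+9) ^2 x*cos(3*x) 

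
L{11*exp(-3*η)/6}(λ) 11/(6*(λ + 3))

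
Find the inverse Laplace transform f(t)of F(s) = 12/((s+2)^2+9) 4 * exp(-2 * t) * sin(3 * t)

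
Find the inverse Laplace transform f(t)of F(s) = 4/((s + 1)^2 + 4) 2*exp(-t)*sin(2*t)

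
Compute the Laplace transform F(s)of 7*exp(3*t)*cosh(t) 7*(s - 3)/((s - 3)^2 - 1)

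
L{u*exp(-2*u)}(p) (p + 2)^(-2)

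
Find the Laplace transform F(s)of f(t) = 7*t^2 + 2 14/s^3 + 2/s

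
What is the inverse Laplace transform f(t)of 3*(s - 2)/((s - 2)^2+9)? 3*exp(2*t)*cos(3*t)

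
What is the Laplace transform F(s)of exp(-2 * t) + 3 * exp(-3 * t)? 1/(s + 2) + 3/(s + 3)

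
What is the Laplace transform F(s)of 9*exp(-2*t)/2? 9/(2*(s + 2))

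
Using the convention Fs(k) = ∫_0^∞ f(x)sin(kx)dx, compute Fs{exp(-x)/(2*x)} atan(k)/2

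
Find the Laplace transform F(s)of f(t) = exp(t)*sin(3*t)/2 3/(2*((s - 1)^2 + 9))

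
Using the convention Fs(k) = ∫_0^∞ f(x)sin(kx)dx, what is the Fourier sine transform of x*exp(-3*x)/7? 6*k/(7*(k^2+9)^2)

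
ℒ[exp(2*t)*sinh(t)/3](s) 1/(3*((s - 2)^2 - 1))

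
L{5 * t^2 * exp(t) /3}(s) 10/(3 * (s - 1) ^3) 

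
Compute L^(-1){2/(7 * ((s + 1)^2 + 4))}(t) exp(-t) * sin(2 * t)/7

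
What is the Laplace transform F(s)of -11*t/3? -11/(3*s^2)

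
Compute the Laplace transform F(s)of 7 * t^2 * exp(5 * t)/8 7/(4 * (s - 5)^3)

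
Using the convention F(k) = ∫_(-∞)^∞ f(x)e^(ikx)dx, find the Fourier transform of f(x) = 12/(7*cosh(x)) 12*pi/(7*cosh(pi*k/2))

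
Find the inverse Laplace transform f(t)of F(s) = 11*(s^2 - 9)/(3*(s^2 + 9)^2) 11*t*cos(3*t)/3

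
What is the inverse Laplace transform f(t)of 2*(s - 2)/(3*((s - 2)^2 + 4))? 2*exp(2*t)*cos(2*t)/3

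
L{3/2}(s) 3/(2*s)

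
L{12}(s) 12/s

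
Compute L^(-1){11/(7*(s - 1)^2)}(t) 11*t*exp(t)/7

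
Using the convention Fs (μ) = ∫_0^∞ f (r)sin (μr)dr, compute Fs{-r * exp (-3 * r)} -6 * μ/ (μ^2 + 9)^2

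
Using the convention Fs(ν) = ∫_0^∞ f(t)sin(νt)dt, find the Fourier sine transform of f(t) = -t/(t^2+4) -pi*exp(-2*ν)/2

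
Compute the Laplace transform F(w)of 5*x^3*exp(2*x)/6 5/(w - 2)^4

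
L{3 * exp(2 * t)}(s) 3/(s - 2)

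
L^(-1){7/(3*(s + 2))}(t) 7*exp(-2*t)/3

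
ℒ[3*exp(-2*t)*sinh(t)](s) 3/((s + 2)^2 - 1)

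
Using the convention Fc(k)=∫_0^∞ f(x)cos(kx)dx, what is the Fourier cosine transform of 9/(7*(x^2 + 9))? 3*pi*exp(-3*k)/14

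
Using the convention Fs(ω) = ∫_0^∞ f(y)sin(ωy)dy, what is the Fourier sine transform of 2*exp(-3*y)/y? 2*atan(ω/3)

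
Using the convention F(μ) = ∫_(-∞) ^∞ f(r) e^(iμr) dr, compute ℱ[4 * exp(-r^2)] 4 * sqrt(pi) * exp(-μ^2/4) 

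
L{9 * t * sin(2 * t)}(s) 36 * s/(s^2 + 4)^2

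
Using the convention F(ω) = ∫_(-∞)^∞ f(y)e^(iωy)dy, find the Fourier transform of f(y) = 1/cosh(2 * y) pi/(2 * cosh(pi * ω/4))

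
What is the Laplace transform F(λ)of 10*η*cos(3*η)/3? 10*(λ^2-9)/(3*(λ^2 + 9)^2)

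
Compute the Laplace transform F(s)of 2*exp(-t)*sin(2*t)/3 4/(3*((s + 1)^2 + 4))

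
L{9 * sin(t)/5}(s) 9/(5 * (s^2+1))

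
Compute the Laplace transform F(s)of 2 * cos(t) 2 * s/(s^2 + 1)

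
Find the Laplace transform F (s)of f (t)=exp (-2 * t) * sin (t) 1/ ( (s+2)^2+1)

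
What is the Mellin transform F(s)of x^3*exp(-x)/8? gamma(s+3)/8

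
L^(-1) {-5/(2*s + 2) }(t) -5*exp(-t) /2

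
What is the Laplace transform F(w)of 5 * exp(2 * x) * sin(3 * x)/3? 5/((w - 2)^2+9)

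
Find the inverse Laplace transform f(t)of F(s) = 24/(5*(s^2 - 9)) 8*sinh(3*t)/5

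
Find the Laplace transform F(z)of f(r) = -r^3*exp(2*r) -6/(z - 2)^4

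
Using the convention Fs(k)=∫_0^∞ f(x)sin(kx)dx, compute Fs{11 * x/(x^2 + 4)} 11 * pi * exp(-2 * k)/2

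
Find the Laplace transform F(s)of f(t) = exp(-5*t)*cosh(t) (s+5)/((s+5)^2-1)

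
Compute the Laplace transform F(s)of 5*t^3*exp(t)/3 10/(s - 1)^4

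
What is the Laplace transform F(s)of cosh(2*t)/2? s/(2*(s^2 - 4))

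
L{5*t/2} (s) 5/ (2*s^2)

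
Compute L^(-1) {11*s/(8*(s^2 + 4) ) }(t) 11*cos(2*t) /8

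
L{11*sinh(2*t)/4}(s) 11/(2*(s^2 - 4))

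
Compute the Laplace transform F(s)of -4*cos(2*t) -4*s/(s^2+4)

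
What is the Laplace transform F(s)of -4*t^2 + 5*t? 5/s^2-8/s^3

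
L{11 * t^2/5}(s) 22/(5 * s^3)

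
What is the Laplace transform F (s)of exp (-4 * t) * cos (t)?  (s+4)/ ( (s+4)^2+1)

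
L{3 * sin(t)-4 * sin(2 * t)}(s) 3/(s^2 + 1)-8/(s^2 + 4)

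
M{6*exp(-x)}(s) 6*gamma(s)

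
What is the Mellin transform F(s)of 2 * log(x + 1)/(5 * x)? -2 * pi * csc(pi * s)/(5 * s - 5)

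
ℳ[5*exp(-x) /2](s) 5*gamma(s) /2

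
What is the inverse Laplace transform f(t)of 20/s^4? 10 * t^3/3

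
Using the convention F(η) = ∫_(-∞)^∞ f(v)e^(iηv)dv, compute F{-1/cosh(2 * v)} -pi/(2 * cosh(pi * η/4))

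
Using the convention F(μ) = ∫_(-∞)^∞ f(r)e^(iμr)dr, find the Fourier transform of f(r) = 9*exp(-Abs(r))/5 18/(5*(μ^2 + 1))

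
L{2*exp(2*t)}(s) 2/(s - 2)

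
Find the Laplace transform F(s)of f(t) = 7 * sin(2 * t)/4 7/(2 * (s^2+4))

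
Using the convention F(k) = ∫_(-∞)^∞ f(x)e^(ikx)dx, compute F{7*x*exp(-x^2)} 7*I*sqrt(pi)*k*exp(-k^2/4)/2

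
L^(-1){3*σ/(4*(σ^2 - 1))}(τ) 3*cosh(τ)/4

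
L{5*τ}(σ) 5/σ^2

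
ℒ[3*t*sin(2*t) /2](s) 6*s/(s^2 + 4) ^2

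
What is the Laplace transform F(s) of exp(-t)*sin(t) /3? 1/(3*((s + 1) ^2 + 1) ) 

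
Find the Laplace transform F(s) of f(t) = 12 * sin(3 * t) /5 36/(5 * (s^2+9) ) 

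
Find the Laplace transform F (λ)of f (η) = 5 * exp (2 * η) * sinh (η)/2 5/ (2 * ( (λ - 2)^2-1))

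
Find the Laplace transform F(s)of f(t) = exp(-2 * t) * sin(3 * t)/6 1/(2 * ((s + 2)^2 + 9))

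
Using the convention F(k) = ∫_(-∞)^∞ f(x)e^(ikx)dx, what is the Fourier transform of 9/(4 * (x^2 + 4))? 9 * pi * exp(-2 * Abs(k))/8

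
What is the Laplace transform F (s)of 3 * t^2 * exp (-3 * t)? 6/ (s + 3)^3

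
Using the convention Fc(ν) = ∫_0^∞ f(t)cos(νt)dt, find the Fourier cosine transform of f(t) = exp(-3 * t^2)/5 sqrt(3) * sqrt(pi) * exp(-ν^2/12)/30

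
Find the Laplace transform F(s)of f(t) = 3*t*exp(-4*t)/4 3/(4*(s + 4)^2)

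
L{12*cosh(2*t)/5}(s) 12*s/(5*(s^2 - 4))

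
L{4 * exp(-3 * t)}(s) 4/(s + 3)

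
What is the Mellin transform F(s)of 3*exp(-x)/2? 3*gamma(s)/2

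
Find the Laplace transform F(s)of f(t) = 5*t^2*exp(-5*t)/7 10/(7*(s + 5)^3)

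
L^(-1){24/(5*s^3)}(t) 12*t^2/5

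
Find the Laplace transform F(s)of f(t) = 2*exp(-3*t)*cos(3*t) 2*(s + 3)/((s + 3)^2 + 9)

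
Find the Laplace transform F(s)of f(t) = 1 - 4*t 1/s - 4/s^2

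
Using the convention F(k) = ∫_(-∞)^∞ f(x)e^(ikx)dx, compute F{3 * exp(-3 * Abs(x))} 18/(k^2 + 9)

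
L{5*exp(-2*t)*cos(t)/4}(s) 5*(s + 2)/(4*((s + 2)^2 + 1))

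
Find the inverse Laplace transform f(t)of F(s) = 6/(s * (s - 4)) 3 * exp(2 * t) * sinh(2 * t)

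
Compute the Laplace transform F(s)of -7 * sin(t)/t -7 * atan(1/s)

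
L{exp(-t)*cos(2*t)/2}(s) (s + 1)/(2*((s + 1)^2 + 4))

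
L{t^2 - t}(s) 2/s^3 - 1/s^2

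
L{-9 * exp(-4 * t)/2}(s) -9/(2 * s + 8)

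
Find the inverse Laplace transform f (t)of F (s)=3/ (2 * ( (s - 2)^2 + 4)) 3 * exp (2 * t) * sin (2 * t)/4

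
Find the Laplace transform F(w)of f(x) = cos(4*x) w/(w^2 + 16)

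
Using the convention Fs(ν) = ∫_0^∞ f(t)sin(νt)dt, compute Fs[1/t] pi/2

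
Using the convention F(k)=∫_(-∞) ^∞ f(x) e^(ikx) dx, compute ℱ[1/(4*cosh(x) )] pi/(4*cosh(pi*k/2) ) 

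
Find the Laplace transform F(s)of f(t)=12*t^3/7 72/(7*s^4)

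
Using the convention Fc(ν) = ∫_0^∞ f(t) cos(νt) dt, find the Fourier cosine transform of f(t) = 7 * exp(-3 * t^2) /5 7 * sqrt(3) * sqrt(pi) * exp(-ν^2/12) /30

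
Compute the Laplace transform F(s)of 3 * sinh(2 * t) 6/(s^2 - 4)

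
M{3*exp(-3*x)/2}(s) 3^(1 - s)*gamma(s)/2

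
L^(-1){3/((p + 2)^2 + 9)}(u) exp(-2*u)*sin(3*u)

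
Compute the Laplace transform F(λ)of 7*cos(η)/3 7*λ/(3*(λ^2 + 1))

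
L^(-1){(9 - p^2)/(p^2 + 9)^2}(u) -u*cos(3*u)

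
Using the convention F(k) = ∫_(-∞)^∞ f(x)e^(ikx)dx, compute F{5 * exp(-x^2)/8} 5 * sqrt(pi) * exp(-k^2/4)/8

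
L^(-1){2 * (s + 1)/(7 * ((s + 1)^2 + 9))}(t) 2 * exp(-t) * cos(3 * t)/7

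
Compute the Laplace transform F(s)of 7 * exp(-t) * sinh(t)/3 7/(3 * s * (s + 2))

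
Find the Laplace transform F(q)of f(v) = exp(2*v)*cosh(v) (q - 2)/((q - 2)^2 - 1)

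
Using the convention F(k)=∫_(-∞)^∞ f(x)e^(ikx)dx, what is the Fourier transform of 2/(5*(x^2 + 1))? 2*pi*exp(-Abs(k))/5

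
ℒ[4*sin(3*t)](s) 12/(s^2 + 9)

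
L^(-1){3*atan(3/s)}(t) 3*sin(3*t)/t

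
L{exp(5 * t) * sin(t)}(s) 1/((s - 5)^2 + 1)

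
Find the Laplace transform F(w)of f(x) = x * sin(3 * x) 6 * w/(w^2 + 9)^2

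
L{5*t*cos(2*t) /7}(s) 5*(s^2-4) /(7*(s^2 + 4) ^2) 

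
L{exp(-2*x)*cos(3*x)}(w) (w+2)/((w+2)^2+9)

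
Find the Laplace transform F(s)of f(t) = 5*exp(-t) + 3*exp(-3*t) 5/(s + 1) + 3/(s + 3)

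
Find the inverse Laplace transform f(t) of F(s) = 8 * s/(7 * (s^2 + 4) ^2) 2 * t * sin(2 * t) /7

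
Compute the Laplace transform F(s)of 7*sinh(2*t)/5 14/(5*(s^2 - 4))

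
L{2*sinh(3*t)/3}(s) 2/(s^2 - 9)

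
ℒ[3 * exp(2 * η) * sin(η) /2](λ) 3/(2 * ((λ - 2) ^2+1) ) 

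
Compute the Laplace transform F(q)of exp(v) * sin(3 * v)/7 3/(7 * ((q - 1)^2+9))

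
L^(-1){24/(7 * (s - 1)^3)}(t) 12 * t^2 * exp(t)/7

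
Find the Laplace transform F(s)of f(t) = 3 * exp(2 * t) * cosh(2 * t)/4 3 * (s - 2)/(4 * s * (s - 4))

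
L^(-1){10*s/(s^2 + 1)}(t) 10*cos(t)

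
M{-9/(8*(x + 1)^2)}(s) 9*pi*(s - 1)/(8*sin(pi*s))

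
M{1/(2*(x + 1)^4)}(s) gamma(s)*gamma(4 - s)/12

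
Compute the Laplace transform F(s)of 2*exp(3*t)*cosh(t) 2*(s - 3)/((s - 3)^2 - 1)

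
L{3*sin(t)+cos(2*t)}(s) 3/(s^2+1)+s/(s^2+4)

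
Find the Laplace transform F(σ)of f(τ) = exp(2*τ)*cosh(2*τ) (σ - 2)/(σ*(σ - 4))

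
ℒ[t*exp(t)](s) (s - 1)^(-2)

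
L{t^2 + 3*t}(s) 2/s^3 + 3/s^2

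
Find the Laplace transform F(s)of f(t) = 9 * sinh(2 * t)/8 9/(4 * (s^2 - 4))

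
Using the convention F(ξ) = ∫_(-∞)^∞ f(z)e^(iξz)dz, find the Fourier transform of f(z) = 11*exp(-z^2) 11*sqrt(pi)*exp(-ξ^2/4)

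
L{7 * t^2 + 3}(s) 14/s^3 + 3/s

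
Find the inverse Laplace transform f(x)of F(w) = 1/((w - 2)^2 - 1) exp(2*x)*sinh(x)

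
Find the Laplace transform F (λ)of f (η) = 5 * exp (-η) 5/ (λ + 1)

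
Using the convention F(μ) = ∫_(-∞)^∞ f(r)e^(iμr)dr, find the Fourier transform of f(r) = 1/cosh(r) pi/cosh(pi*μ/2)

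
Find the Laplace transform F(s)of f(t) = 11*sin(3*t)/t 11*atan(3/s)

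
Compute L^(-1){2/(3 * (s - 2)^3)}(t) t^2 * exp(2 * t)/3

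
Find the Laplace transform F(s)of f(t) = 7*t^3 42/s^4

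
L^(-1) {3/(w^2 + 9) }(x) sin(3*x) 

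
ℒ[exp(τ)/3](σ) 1/(3*(σ - 1))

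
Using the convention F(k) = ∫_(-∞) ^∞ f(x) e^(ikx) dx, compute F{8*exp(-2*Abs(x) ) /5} 32/(5*(k^2+4) ) 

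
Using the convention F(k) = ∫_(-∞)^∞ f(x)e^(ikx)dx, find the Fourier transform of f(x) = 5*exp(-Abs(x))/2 5/(k^2+1)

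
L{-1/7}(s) -1/(7*s)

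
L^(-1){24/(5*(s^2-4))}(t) 12*sinh(2*t)/5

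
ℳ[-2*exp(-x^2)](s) -gamma(s/2)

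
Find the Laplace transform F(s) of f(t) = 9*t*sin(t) 18*s/(s^2 + 1) ^2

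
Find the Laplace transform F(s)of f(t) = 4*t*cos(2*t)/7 4*(s^2 - 4)/(7*(s^2 + 4)^2)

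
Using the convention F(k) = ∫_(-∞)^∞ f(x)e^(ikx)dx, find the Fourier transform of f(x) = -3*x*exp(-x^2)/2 -3*I*sqrt(pi)*k*exp(-k^2/4)/4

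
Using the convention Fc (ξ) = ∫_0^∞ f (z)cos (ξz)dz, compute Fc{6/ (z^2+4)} 3*pi*exp (-2*ξ)/2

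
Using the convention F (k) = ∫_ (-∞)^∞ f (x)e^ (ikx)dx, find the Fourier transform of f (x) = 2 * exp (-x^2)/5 2 * sqrt (pi) * exp (-k^2/4)/5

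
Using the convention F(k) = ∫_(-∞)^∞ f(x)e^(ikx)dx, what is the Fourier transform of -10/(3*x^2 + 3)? -10*pi*exp(-Abs(k))/3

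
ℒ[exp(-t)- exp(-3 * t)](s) 1/(s + 1) - 1/(s + 3)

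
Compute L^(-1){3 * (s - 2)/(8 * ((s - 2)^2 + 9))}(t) 3 * exp(2 * t) * cos(3 * t)/8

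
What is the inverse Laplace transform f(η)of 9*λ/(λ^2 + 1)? 9*cos(η)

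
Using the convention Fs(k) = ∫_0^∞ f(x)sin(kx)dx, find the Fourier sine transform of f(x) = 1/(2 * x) pi/4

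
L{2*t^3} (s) 12/s^4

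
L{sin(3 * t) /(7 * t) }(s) atan(3/s) /7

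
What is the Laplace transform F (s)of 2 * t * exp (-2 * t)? 2/ (s + 2)^2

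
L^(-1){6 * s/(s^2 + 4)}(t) 6 * cos(2 * t)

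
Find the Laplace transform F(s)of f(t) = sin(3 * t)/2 3/(2 * (s^2 + 9))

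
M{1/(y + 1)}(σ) pi*csc(pi*σ)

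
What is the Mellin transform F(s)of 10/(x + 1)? 10*pi*csc(pi*s)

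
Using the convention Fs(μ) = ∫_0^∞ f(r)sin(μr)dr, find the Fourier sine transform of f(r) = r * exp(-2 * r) 4 * μ/(μ^2+4)^2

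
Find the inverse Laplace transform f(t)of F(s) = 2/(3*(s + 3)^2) 2*t*exp(-3*t)/3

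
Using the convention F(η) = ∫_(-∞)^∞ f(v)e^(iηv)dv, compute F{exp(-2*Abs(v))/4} 1/(η^2 + 4)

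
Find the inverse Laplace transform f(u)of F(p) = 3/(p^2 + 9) sin(3*u)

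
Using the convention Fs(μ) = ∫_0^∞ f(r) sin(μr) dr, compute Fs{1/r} pi/2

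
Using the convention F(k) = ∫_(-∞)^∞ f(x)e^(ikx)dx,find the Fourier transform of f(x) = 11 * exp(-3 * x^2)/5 11 * sqrt(3) * sqrt(pi) * exp(-k^2/12)/15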